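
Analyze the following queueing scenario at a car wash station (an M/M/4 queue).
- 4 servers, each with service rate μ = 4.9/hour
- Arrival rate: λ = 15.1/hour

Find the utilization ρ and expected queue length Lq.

Traffic intensity: ρ = λ/(cμ) = 15.1/(4×4.9) = 0.7704
Since ρ = 0.7704 < 1, system is stable.
Offered load a = λ/μ = cρ = 15.1/4.9 = 3.0816
P₀ = [ Σₙ₌₀^3 aⁿ/n! + a^4/(4!(1-ρ)) ]⁻¹
Σ = a^0/0! + a^1/1! + a^2/2! + a^3/3! = 1.00000 + 3.08163 + 4.74823 + 4.87743 = 13.7073
a^4/(4!(1-ρ)) = 90.1827/(24 × 0.229592) = 16.3665
P₀ = 1/(13.7073 + 16.3665) = 0.03325
Lq = P₀·a^4·ρ / (4!(1-ρ)²) = 0.03325 × 90.1827 × 0.7704 / (24 × 0.05271) = 1.8261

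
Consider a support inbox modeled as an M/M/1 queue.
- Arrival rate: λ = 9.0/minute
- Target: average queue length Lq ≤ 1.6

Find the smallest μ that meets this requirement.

For M/M/1: Lq = λ²/(μ(μ-λ))
Need Lq ≤ 1.6, i.e. μ(μ-λ) ≥ λ²/1.6
μ² - 9.0μ - 81.00/1.6 ≥ 0  →  μ² - 9.0μ - 50.6250 ≥ 0
Quadratic formula (positive root): μ = [λ + √(λ² + 4×50.6250)]/2
Discriminant: 81.00 + 4×50.6250 = 283.5000, √283.5000 = 16.8375
μ ≥ (9.0 + 16.8375)/2 = 12.9187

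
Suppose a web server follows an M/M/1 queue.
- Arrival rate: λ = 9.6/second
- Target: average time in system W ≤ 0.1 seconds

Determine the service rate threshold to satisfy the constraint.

For M/M/1: W = 1/(μ-λ)
Need W ≤ 0.1, so 1/(μ-λ) ≤ 0.1
μ - λ ≥ 1/0.1 = 10.0000
μ ≥ 9.6 + 10.0000 = 19.6000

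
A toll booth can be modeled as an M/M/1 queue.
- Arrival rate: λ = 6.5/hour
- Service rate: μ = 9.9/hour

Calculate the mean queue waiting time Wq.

First, compute utilization: ρ = λ/μ = 6.5/9.9 = 0.6566
For M/M/1: Wq = λ/(μ(μ-λ))
Wq = 6.5/(9.9 × (9.9-6.5))
Wq = 6.5/(9.9 × 3.40)
Wq = 0.1931 hours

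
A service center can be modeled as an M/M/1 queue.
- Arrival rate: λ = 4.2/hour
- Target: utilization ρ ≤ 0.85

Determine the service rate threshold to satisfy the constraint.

ρ = λ/μ, so μ = λ/ρ
μ ≥ 4.2/0.85 = 4.9412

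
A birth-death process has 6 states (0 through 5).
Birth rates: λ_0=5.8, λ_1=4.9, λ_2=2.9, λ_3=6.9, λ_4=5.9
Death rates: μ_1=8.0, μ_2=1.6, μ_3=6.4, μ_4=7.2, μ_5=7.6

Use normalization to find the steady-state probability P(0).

Ratios P(n)/P(0) = (λ₀···λₙ₋₁)/(μ₁···μₙ):
P(1)/P(0) = (5.8)/(8.0) = 0.72500
P(2)/P(0) = (5.8×4.9)/(8.0×1.6) = 2.2203
P(3)/P(0) = (5.8×4.9×2.9)/(8.0×1.6×6.4) = 1.0061
P(4)/P(0) = (5.8×4.9×2.9×6.9)/(8.0×1.6×6.4×7.2) = 0.96416
P(5)/P(0) = (5.8×4.9×2.9×6.9×5.9)/(8.0×1.6×6.4×7.2×7.6) = 0.74849

Normalization: ∑ P(n) = 1
P(0) × (1.0000 + 0.72500 + 2.2203 + 1.0061 + 0.96416 + 0.74849) = 1
P(0) × 6.6640 = 1
P(0) = 1/6.6640 = 0.1501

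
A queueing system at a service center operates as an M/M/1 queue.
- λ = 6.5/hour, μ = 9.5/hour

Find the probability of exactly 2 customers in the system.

ρ = λ/μ = 6.5/9.5 = 0.6842
P(n) = (1-ρ)ρⁿ
P(2) = (1-0.6842) × 0.6842^2
P(2) = 0.3158 × 0.4681
P(2) = 0.1478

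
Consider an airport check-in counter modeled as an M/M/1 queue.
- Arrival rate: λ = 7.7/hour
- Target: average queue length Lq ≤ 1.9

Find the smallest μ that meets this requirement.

For M/M/1: Lq = λ²/(μ(μ-λ))
Need Lq ≤ 1.9, i.e. μ(μ-λ) ≥ λ²/1.9
μ² - 7.7μ - 59.29/1.9 ≥ 0  →  μ² - 7.7μ - 31.205263 ≥ 0
Quadratic formula (positive root): μ = [λ + √(λ² + 4×31.205263)]/2
Discriminant: 59.29 + 4×31.205263 = 184.1111, √184.1111 = 13.5688
μ ≥ (7.7 + 13.5688)/2 = 10.6344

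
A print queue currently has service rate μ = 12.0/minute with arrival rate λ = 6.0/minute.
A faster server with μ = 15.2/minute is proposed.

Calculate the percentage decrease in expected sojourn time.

System 1: ρ₁ = 6.0/12.0 = 0.5000, W₁ = 1/(12.0-6.0) = 0.16667
System 2: ρ₂ = 6.0/15.2 = 0.3947, W₂ = 1/(15.2-6.0) = 0.10870
Improvement: (W₁-W₂)/W₁ = (0.16667-0.10870)/0.16667 = 34.78%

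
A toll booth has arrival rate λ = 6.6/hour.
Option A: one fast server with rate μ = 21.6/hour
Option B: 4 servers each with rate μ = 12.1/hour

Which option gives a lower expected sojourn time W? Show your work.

Option A: single server μ = 21.6 (M/M/1)
  ρ_A = 6.6/21.6 = 0.3056
  W_A = 1/(μ-λ) = 1/(21.6-6.6) = 1/15.00 = 0.06667

Option B: 4 servers μ = 12.1 (M/M/4)
  ρ_B = λ/(cμ) = 6.6/(4×12.1) = 0.1364
  Offered load a = λ/μ = cρ = 6.6/12.1 = 0.5455
  P₀ = [ Σₙ₌₀^3 aⁿ/n! + a^4/(4!(1-ρ)) ]⁻¹
  Σ = a^0/0! + a^1/1! + a^2/2! + a^3/3! = 1.0000 + 0.5455 + 0.1488 + 0.02705 = 1.7213
  a^4/(4!(1-ρ)) = 0.08852/(24 × 0.8636) = 0.004271
  P₀ = 1/(1.7213 + 0.004271) = 0.5795
  Lq = P₀·a^4·ρ / (4!(1-ρ)²) = 0.57953 × 0.088519 × 0.13636 / (24 × 0.74587) = 0.0003908
  Wq_B = Lq/λ = 0.0003908/6.6 = 0.00005921
  W_B = Wq_B + 1/μ = 0.00005921 + 0.08264 = 0.08270

Since W_A = 0.06667 < W_B = 0.08270, Option A (single fast server) has the shorter time in system.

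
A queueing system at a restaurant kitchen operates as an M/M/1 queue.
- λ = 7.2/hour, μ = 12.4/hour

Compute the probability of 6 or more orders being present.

ρ = λ/μ = 7.2/12.4 = 0.580645
P(N ≥ n) = ρⁿ
P(N ≥ 6) = 0.580645^6
P(N ≥ 6) = 0.03832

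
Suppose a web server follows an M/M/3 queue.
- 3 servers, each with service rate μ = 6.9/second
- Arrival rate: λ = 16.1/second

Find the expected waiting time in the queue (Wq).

Traffic intensity: ρ = λ/(cμ) = 16.1/(3×6.9) = 0.7778
Since ρ = 0.7778 < 1, system is stable.
Offered load a = λ/μ = cρ = 16.1/6.9 = 2.3333
P₀ = [ Σₙ₌₀^2 aⁿ/n! + a^3/(3!(1-ρ)) ]⁻¹
Σ = a^0/0! + a^1/1! + a^2/2! = 1.00000 + 2.33333 + 2.72222 = 6.0556
a^3/(3!(1-ρ)) = 12.7037/(6 × 0.222222) = 9.5278
P₀ = 1/(6.0556 + 9.5278) = 0.06417
Lq = P₀·a^3·ρ / (3!(1-ρ)²) = 0.064171 × 12.7037 × 0.77778 / (6 × 0.049383) = 2.1399
Wq = Lq/λ = 2.1399/16.1 = 0.1329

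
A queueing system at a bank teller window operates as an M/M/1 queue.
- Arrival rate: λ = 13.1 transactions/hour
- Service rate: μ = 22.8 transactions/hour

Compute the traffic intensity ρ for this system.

Server utilization: ρ = λ/μ
ρ = 13.1/22.8 = 0.5746
The server is busy 57.46% of the time.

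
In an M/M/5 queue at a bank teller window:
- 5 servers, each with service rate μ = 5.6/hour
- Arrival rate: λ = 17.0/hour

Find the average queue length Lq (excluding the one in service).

Traffic intensity: ρ = λ/(cμ) = 17.0/(5×5.6) = 0.6071
Since ρ = 0.6071 < 1, system is stable.
Offered load a = λ/μ = cρ = 17.0/5.6 = 3.0357
P₀ = [ Σₙ₌₀^4 aⁿ/n! + a^5/(5!(1-ρ)) ]⁻¹
Σ = a^0/0! + a^1/1! + a^2/2! + a^3/3! + a^4/4! = 1.0000 + 3.0357 + 4.6078 + 4.6626 + 3.5386 = 16.8447
a^5/(5!(1-ρ)) = 257.8128/(120 × 0.392857) = 5.4688
P₀ = 1/(16.8447 + 5.4688) = 0.04482
Lq = P₀·a^5·ρ / (5!(1-ρ)²) = 0.044816 × 257.8128 × 0.60714 / (120 × 0.15434) = 0.3788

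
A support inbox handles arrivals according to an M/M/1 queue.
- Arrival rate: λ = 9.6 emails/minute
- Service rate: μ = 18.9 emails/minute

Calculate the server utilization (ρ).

Server utilization: ρ = λ/μ
ρ = 9.6/18.9 = 0.5079
The server is busy 50.79% of the time.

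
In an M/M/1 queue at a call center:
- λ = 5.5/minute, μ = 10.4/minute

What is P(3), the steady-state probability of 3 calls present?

ρ = λ/μ = 5.5/10.4 = 0.52885
P(n) = (1-ρ)ρⁿ
P(3) = (1-0.52885) × 0.52885^3
P(3) = 0.47115 × 0.14791
P(3) = 0.06969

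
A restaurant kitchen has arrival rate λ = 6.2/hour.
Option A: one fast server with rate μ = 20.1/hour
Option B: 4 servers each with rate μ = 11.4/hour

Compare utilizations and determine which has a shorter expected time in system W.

Option A: single server μ = 20.1 (M/M/1)
  ρ_A = 6.2/20.1 = 0.3085
  W_A = 1/(μ-λ) = 1/(20.1-6.2) = 1/13.90 = 0.07194

Option B: 4 servers μ = 11.4 (M/M/4)
  ρ_B = λ/(cμ) = 6.2/(4×11.4) = 0.1360
  Offered load a = λ/μ = cρ = 6.2/11.4 = 0.5439
  P₀ = [ Σₙ₌₀^3 aⁿ/n! + a^4/(4!(1-ρ)) ]⁻¹
  Σ = a^0/0! + a^1/1! + a^2/2! + a^3/3! = 1.0000 + 0.5439 + 0.1479 + 0.02681 = 1.7186
  a^4/(4!(1-ρ)) = 0.08749/(24 × 0.8640) = 0.004219
  P₀ = 1/(1.71856 + 0.00421895) = 0.5805
  Lq = P₀·a^4·ρ / (4!(1-ρ)²) = 0.58046 × 0.087488 × 0.13596 / (24 × 0.74656) = 0.0003854
  Wq_B = Lq/λ = 0.0003854/6.2 = 0.00006216
  W_B = Wq_B + 1/μ = 0.00006216 + 0.08772 = 0.08778

Since W_A = 0.07194 < W_B = 0.08778, Option A (single fast server) has the shorter time in system.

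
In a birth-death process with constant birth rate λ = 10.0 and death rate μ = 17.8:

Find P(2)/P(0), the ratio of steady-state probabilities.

For constant rates: P(n)/P(0) = (λ/μ)^n
P(2)/P(0) = (10.0/17.8)^2 = 0.5618^2 = 0.3156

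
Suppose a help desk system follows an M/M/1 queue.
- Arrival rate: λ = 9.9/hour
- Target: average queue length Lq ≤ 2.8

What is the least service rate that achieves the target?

For M/M/1: Lq = λ²/(μ(μ-λ))
Need Lq ≤ 2.8, i.e. μ(μ-λ) ≥ λ²/2.8
μ² - 9.9μ - 98.01/2.8 ≥ 0  →  μ² - 9.9μ - 35.00357 ≥ 0
Quadratic formula (positive root): μ = [λ + √(λ² + 4×35.00357)]/2
Discriminant: 98.01 + 4×35.00357 = 238.0243, √238.0243 = 15.4280
μ ≥ (9.9 + 15.4280)/2 = 12.6640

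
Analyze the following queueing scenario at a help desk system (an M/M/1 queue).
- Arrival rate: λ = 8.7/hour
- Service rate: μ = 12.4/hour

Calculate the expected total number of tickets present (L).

ρ = λ/μ = 8.7/12.4 = 0.7016
For M/M/1: L = λ/(μ-λ)
L = 8.7/(12.4-8.7) = 8.7/3.70
L = 2.3514 tickets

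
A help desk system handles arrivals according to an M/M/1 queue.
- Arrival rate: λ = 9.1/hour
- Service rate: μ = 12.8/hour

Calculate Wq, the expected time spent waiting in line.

First, compute utilization: ρ = λ/μ = 9.1/12.8 = 0.7109
For M/M/1: Wq = λ/(μ(μ-λ))
Wq = 9.1/(12.8 × (12.8-9.1))
Wq = 9.1/(12.8 × 3.70)
Wq = 0.1921 hours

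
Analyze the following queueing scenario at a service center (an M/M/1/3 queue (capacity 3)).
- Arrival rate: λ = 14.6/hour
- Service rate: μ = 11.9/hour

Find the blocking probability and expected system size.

ρ = λ/μ = 14.6/11.9 = 1.2269
P₀ = (1-ρ)/(1-ρ^(K+1)) = (1-1.2269)/(1-1.2269^4) = -0.2269/-1.2659 = 0.1792
P_K = P₀×ρ^K = 0.17924 × 1.2269^3 = 0.17924 × 1.8468 = 0.3310
Blocking probability P_3 = 0.3310 (33.10%)
L = ρ[1 - (K+1)ρ^K + Kρ^(K+1)] / [(1-ρ)(1-ρ^(K+1))]
L = 1.2269 × (1 - 4×1.846832 + 3×2.265879) / ((1 - 1.2269) × (1 - 2.265879)) = 1.7526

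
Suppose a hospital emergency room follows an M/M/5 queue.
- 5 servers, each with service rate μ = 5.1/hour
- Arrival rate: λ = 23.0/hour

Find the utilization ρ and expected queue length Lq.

Traffic intensity: ρ = λ/(cμ) = 23.0/(5×5.1) = 0.9020
Since ρ = 0.9020 < 1, system is stable.
Offered load a = λ/μ = cρ = 23.0/5.1 = 4.5098
P₀ = [ Σₙ₌₀^4 aⁿ/n! + a^5/(5!(1-ρ)) ]⁻¹
Σ = a^0/0! + a^1/1! + a^2/2! + a^3/3! + a^4/4! = 1.0000 + 4.5098 + 10.1692 + 15.2870 + 17.2353 = 48.2013
a^5/(5!(1-ρ)) = 1865.4701/(120 × 0.0980392) = 158.5650
P₀ = 1/(48.2013 + 158.5650) = 0.004836
Lq = P₀·a^5·ρ / (5!(1-ρ)²) = 0.0048364 × 1865.4701 × 0.90196 / (120 × 0.0096117) = 7.0553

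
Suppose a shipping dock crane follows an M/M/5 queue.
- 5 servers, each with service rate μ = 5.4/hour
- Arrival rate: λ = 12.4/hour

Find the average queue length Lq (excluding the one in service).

Traffic intensity: ρ = λ/(cμ) = 12.4/(5×5.4) = 0.4593
Since ρ = 0.4593 < 1, system is stable.
Offered load a = λ/μ = cρ = 12.4/5.4 = 2.2963
P₀ = [ Σₙ₌₀^4 aⁿ/n! + a^5/(5!(1-ρ)) ]⁻¹
Σ = a^0/0! + a^1/1! + a^2/2! + a^3/3! + a^4/4! = 1.00000 + 2.29630 + 2.63649 + 2.01805 + 1.15851 = 9.1093
a^5/(5!(1-ρ)) = 63.8469/(120 × 0.54074) = 0.9839
P₀ = 1/(9.1093 + 0.9839) = 0.09908
Lq = P₀·a^5·ρ / (5!(1-ρ)²) = 0.099076 × 63.8469 × 0.45926 / (120 × 0.29240) = 0.08280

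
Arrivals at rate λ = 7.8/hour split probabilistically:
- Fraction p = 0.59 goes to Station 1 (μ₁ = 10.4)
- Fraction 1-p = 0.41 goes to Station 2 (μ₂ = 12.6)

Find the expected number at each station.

Effective rates: λ₁ = 7.8×0.59 = 4.602, λ₂ = 7.8×0.41 = 3.198
Station 1: ρ₁ = 4.602/10.4 = 0.4425, L₁ = ρ₁/(1-ρ₁) = 0.4425/(1-0.4425) = 0.7937
Station 2: ρ₂ = 3.198/12.6 = 0.2538, L₂ = ρ₂/(1-ρ₂) = 0.2538/(1-0.2538) = 0.3401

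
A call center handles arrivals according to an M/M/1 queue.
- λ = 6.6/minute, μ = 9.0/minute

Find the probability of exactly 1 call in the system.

ρ = λ/μ = 6.6/9.0 = 0.7333
P(n) = (1-ρ)ρⁿ
P(1) = (1-0.7333) × 0.7333^1
P(1) = 0.2667 × 0.7333
P(1) = 0.1956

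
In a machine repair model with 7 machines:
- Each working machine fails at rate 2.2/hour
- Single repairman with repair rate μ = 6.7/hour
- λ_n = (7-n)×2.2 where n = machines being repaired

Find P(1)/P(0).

P(1)/P(0) = ∏_{i=0}^{1-1} λ_i/μ_{i+1}
= (7-0)×2.2/6.7
= 2.2985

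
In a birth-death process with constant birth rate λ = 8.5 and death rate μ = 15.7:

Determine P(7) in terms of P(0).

For constant rates: P(n)/P(0) = (λ/μ)^n
P(7)/P(0) = (8.5/15.7)^7 = 0.5414^7 = 0.01363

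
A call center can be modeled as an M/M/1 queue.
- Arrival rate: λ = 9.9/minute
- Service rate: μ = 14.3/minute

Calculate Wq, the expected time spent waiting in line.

First, compute utilization: ρ = λ/μ = 9.9/14.3 = 0.6923
For M/M/1: Wq = λ/(μ(μ-λ))
Wq = 9.9/(14.3 × (14.3-9.9))
Wq = 9.9/(14.3 × 4.40)
Wq = 0.1573 minutes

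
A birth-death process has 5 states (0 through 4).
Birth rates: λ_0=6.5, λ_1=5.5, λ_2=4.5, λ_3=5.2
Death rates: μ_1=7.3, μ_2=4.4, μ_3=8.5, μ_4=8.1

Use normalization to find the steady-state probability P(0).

Ratios P(n)/P(0) = (λ₀···λₙ₋₁)/(μ₁···μₙ):
P(1)/P(0) = (6.5)/(7.3) = 0.8904
P(2)/P(0) = (6.5×5.5)/(7.3×4.4) = 1.1130
P(3)/P(0) = (6.5×5.5×4.5)/(7.3×4.4×8.5) = 0.5892
P(4)/P(0) = (6.5×5.5×4.5×5.2)/(7.3×4.4×8.5×8.1) = 0.3783

Normalization: ∑ P(n) = 1
P(0) × (1.0000 + 0.8904 + 1.1130 + 0.5892 + 0.3783) = 1
P(0) × 3.9709 = 1
P(0) = 1/3.9709 = 0.2518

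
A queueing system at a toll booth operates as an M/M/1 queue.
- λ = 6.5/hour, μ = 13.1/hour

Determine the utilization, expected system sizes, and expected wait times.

Step 1: ρ = λ/μ = 6.5/13.1 = 0.4962
Step 2: L = λ/(μ-λ) = 6.5/6.60 = 0.9848
Step 3: Lq = λ²/(μ(μ-λ)) = 42.25/(13.1×6.60) = 0.4887
Step 4: W = 1/(μ-λ) = 1/6.60 = 0.1515
Step 5: Wq = λ/(μ(μ-λ)) = 6.5/(13.1×6.60) = 0.07518
Step 6: P(0) = 1-ρ = 0.5038
Verify: L = λW = 6.5×0.1515 = 0.9848 ✔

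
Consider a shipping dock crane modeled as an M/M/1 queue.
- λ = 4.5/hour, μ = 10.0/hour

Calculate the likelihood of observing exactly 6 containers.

ρ = λ/μ = 4.5/10.0 = 0.4500
P(n) = (1-ρ)ρⁿ
P(6) = (1-0.4500) × 0.4500^6
P(6) = 0.5500 × 0.008304
P(6) = 0.004567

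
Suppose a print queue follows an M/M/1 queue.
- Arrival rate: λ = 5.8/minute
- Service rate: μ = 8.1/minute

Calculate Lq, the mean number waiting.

ρ = λ/μ = 5.8/8.1 = 0.7160
For M/M/1: Lq = λ²/(μ(μ-λ))
Lq = 33.64/(8.1 × 2.30)
Lq = 1.8057 jobs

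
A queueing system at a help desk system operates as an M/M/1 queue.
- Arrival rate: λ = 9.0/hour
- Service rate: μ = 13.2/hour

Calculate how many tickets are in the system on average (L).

ρ = λ/μ = 9.0/13.2 = 0.6818
For M/M/1: L = λ/(μ-λ)
L = 9.0/(13.2-9.0) = 9.0/4.20
L = 2.1429 tickets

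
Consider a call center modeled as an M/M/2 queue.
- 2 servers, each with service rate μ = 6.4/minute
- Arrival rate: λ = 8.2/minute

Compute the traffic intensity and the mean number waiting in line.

Traffic intensity: ρ = λ/(cμ) = 8.2/(2×6.4) = 0.6406
Since ρ = 0.6406 < 1, system is stable.
Offered load a = λ/μ = cρ = 8.2/6.4 = 1.2812
P₀ = [ Σₙ₌₀^1 aⁿ/n! + a^2/(2!(1-ρ)) ]⁻¹
Σ = a^0/0! + a^1/1! = 1.0000 + 1.2812 = 2.2812
a^2/(2!(1-ρ)) = 1.64160/(2 × 0.359375) = 2.2840
P₀ = 1/(2.2812 + 2.2840) = 0.2190
Lq = P₀·a^2·ρ / (2!(1-ρ)²) = 0.21905 × 1.6416 × 0.64062 / (2 × 0.12915) = 0.8918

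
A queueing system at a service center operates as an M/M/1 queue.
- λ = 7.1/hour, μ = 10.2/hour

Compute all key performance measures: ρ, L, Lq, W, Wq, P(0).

Step 1: ρ = λ/μ = 7.1/10.2 = 0.6961
Step 2: L = λ/(μ-λ) = 7.1/3.10 = 2.2903
Step 3: Lq = λ²/(μ(μ-λ)) = 50.41/(10.2×3.10) = 1.5942
Step 4: W = 1/(μ-λ) = 1/3.10 = 0.32258
Step 5: Wq = λ/(μ(μ-λ)) = 7.1/(10.2×3.10) = 0.2245
Step 6: P(0) = 1-ρ = 0.3039
Verify: L = λW = 7.1×0.32258 = 2.2903 ✔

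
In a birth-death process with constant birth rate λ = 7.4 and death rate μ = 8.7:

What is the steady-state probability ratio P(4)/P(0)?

For constant rates: P(n)/P(0) = (λ/μ)^n
P(4)/P(0) = (7.4/8.7)^4 = 0.85057^4 = 0.5234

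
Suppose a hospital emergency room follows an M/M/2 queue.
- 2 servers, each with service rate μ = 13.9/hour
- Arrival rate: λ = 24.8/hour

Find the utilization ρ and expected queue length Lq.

Traffic intensity: ρ = λ/(cμ) = 24.8/(2×13.9) = 0.8921
Since ρ = 0.8921 < 1, system is stable.
Offered load a = λ/μ = cρ = 24.8/13.9 = 1.7842
P₀ = [ Σₙ₌₀^1 aⁿ/n! + a^2/(2!(1-ρ)) ]⁻¹
Σ = a^0/0! + a^1/1! = 1.0000 + 1.7842 = 2.7842
a^2/(2!(1-ρ)) = 3.183272/(2 × 0.1079137) = 14.7492
P₀ = 1/(2.7842 + 14.7492) = 0.05703
Lq = P₀·a^2·ρ / (2!(1-ρ)²) = 0.05703422 × 3.183272 × 0.8920863 / (2 × 0.01164536) = 6.9540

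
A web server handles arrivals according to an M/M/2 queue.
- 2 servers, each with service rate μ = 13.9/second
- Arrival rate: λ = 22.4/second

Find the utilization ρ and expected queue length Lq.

Traffic intensity: ρ = λ/(cμ) = 22.4/(2×13.9) = 0.8058
Since ρ = 0.8058 < 1, system is stable.
Offered load a = λ/μ = cρ = 22.4/13.9 = 1.6115
P₀ = [ Σₙ₌₀^1 aⁿ/n! + a^2/(2!(1-ρ)) ]⁻¹
Σ = a^0/0! + a^1/1! = 1.0000 + 1.6115 = 2.6115
a^2/(2!(1-ρ)) = 2.59697/(2 × 0.194245) = 6.6848
P₀ = 1/(2.6115 + 6.6848) = 0.1076
Lq = P₀·a^2·ρ / (2!(1-ρ)²) = 0.10757 × 2.5970 × 0.80576 / (2 × 0.037731) = 2.9829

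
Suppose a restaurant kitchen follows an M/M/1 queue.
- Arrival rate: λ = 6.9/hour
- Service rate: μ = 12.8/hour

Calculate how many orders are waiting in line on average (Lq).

ρ = λ/μ = 6.9/12.8 = 0.5391
For M/M/1: Lq = λ²/(μ(μ-λ))
Lq = 47.61/(12.8 × 5.90)
Lq = 0.6304 orders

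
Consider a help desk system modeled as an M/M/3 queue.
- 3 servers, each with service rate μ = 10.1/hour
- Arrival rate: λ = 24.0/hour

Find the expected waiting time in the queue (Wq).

Traffic intensity: ρ = λ/(cμ) = 24.0/(3×10.1) = 0.7921
Since ρ = 0.7921 < 1, system is stable.
Offered load a = λ/μ = cρ = 24.0/10.1 = 2.3762
P₀ = [ Σₙ₌₀^2 aⁿ/n! + a^3/(3!(1-ρ)) ]⁻¹
Σ = a^0/0! + a^1/1! + a^2/2! = 1.0000 + 2.3762 + 2.8233 = 6.1995
a^3/(3!(1-ρ)) = 13.4174/(6 × 0.207921) = 10.7552
P₀ = 1/(6.1995 + 10.7552) = 0.05898
Lq = P₀·a^3·ρ / (3!(1-ρ)²) = 0.058981 × 13.4174 × 0.79208 / (6 × 0.043231) = 2.4166
Wq = Lq/λ = 2.4166/24.0 = 0.1007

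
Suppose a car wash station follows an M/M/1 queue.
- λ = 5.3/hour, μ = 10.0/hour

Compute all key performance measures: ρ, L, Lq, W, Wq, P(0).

Step 1: ρ = λ/μ = 5.3/10.0 = 0.5300
Step 2: L = λ/(μ-λ) = 5.3/4.70 = 1.1277
Step 3: Lq = λ²/(μ(μ-λ)) = 28.09/(10.0×4.70) = 0.5977
Step 4: W = 1/(μ-λ) = 1/4.70 = 0.21277
Step 5: Wq = λ/(μ(μ-λ)) = 5.3/(10.0×4.70) = 0.1128
Step 6: P(0) = 1-ρ = 0.4700
Verify: L = λW = 5.3×0.21277 = 1.1277 ✔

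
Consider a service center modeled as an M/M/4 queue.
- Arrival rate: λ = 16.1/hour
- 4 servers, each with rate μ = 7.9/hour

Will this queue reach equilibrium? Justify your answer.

Stability requires ρ = λ/(cμ) < 1
ρ = 16.1/(4 × 7.9) = 16.1/31.60 = 0.5095
Since 0.5095 < 1, the system is STABLE.
The servers are busy 50.95% of the time.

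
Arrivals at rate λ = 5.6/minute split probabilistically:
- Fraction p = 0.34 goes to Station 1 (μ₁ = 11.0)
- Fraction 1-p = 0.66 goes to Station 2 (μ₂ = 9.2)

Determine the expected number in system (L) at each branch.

Effective rates: λ₁ = 5.6×0.34 = 1.904, λ₂ = 5.6×0.66 = 3.696
Station 1: ρ₁ = 1.904/11.0 = 0.1731, L₁ = ρ₁/(1-ρ₁) = 0.1731/(1-0.1731) = 0.2093
Station 2: ρ₂ = 3.696/9.2 = 0.40174, L₂ = ρ₂/(1-ρ₂) = 0.40174/(1-0.40174) = 0.6715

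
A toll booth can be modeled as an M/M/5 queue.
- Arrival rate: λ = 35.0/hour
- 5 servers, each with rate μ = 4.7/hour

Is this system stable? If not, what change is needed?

Stability requires ρ = λ/(cμ) < 1
ρ = 35.0/(5 × 4.7) = 35.0/23.50 = 1.4894
Since 1.4894 ≥ 1, the system is UNSTABLE.
Need c > λ/μ = 35.0/4.7 = 7.45.
Minimum servers needed: c = 8.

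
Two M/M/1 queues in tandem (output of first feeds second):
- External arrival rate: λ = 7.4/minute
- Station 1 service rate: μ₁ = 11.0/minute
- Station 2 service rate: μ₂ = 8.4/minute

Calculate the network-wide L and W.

By Jackson's theorem, each station behaves as independent M/M/1.
Station 1: ρ₁ = 7.4/11.0 = 0.6727, L₁ = ρ₁/(1-ρ₁) = λ/(μ₁-λ) = 7.4/3.60 = 2.0556
Station 2: ρ₂ = 7.4/8.4 = 0.8810, L₂ = ρ₂/(1-ρ₂) = λ/(μ₂-λ) = 7.4/1.00 = 7.4000
Total: L = L₁ + L₂ = 2.0556 + 7.4000 = 9.4556
W = L/λ = 9.4556/7.4 = 1.2778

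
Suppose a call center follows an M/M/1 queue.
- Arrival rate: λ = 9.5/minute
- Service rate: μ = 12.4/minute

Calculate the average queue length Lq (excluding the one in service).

ρ = λ/μ = 9.5/12.4 = 0.7661
For M/M/1: Lq = λ²/(μ(μ-λ))
Lq = 90.25/(12.4 × 2.90)
Lq = 2.5097 calls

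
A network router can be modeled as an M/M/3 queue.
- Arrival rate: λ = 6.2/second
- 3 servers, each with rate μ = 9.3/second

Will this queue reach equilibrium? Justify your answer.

Stability requires ρ = λ/(cμ) < 1
ρ = 6.2/(3 × 9.3) = 6.2/27.90 = 0.2222
Since 0.2222 < 1, the system is STABLE.
The servers are busy 22.22% of the time.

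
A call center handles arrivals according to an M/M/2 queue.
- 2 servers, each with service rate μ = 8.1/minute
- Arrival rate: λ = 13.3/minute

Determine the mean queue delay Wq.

Traffic intensity: ρ = λ/(cμ) = 13.3/(2×8.1) = 0.8210
Since ρ = 0.8210 < 1, system is stable.
Offered load a = λ/μ = cρ = 13.3/8.1 = 1.6420
P₀ = [ Σₙ₌₀^1 aⁿ/n! + a^2/(2!(1-ρ)) ]⁻¹
Σ = a^0/0! + a^1/1! = 1.0000 + 1.6420 = 2.6420
a^2/(2!(1-ρ)) = 2.69608/(2 × 0.179012) = 7.5304
P₀ = 1/(2.6420 + 7.5304) = 0.09831
Lq = P₀·a^2·ρ / (2!(1-ρ)²) = 0.0983051 × 2.69608 × 0.820988 / (2 × 0.0320454) = 3.3951
Wq = Lq/λ = 3.3951/13.3 = 0.2553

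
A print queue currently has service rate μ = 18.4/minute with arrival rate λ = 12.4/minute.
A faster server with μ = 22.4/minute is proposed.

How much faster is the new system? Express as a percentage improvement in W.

System 1: ρ₁ = 12.4/18.4 = 0.6739, W₁ = 1/(18.4-12.4) = 0.16667
System 2: ρ₂ = 12.4/22.4 = 0.5536, W₂ = 1/(22.4-12.4) = 0.10000
Improvement: (W₁-W₂)/W₁ = (0.16667-0.10000)/0.16667 = 40.00%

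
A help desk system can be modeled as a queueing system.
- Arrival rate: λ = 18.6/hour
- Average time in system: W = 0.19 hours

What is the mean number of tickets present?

Little's Law: L = λW
L = 18.6 × 0.19 = 3.5340 tickets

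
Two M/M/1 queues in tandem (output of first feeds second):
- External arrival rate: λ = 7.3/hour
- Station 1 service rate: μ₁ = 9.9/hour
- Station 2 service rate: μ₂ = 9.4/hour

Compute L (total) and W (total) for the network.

By Jackson's theorem, each station behaves as independent M/M/1.
Station 1: ρ₁ = 7.3/9.9 = 0.7374, L₁ = ρ₁/(1-ρ₁) = λ/(μ₁-λ) = 7.3/2.60 = 2.8077
Station 2: ρ₂ = 7.3/9.4 = 0.7766, L₂ = ρ₂/(1-ρ₂) = λ/(μ₂-λ) = 7.3/2.10 = 3.4762
Total: L = L₁ + L₂ = 2.8077 + 3.4762 = 6.2839
W = L/λ = 6.2839/7.3 = 0.8608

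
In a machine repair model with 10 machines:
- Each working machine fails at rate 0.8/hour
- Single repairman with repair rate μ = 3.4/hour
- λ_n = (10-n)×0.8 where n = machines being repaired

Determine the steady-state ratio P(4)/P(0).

P(4)/P(0) = ∏_{i=0}^{4-1} λ_i/μ_{i+1}
= (10-0)×0.8/3.4 × (10-1)×0.8/3.4 × (10-2)×0.8/3.4 × (10-3)×0.8/3.4
= 15.4481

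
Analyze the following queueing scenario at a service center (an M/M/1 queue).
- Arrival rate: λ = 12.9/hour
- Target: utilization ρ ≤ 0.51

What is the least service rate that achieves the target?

ρ = λ/μ, so μ = λ/ρ
μ ≥ 12.9/0.51 = 25.2941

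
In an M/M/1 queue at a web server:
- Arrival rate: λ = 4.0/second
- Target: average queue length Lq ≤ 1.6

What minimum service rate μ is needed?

For M/M/1: Lq = λ²/(μ(μ-λ))
Need Lq ≤ 1.6, i.e. μ(μ-λ) ≥ λ²/1.6
μ² - 4.0μ - 16.00/1.6 ≥ 0  →  μ² - 4.0μ - 10.0000 ≥ 0
Quadratic formula (positive root): μ = [λ + √(λ² + 4×10.0000)]/2
Discriminant: 16.00 + 4×10.0000 = 56.0000, √56.0000 = 7.48331
μ ≥ (4.0 + 7.48331)/2 = 5.7417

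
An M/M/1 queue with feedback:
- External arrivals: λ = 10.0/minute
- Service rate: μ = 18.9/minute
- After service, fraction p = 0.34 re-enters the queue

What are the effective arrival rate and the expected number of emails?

Effective arrival rate: λ_eff = λ/(1-p) = 10.0/(1-0.34) = 10.0/0.66 = 15.1515
ρ = λ_eff/μ = 15.1515/18.9 = 0.801667
L = ρ/(1-ρ) = 0.801667/(1-0.801667) = 4.0420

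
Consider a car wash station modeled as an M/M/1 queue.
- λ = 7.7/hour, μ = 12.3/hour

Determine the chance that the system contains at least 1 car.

ρ = λ/μ = 7.7/12.3 = 0.6260
P(N ≥ n) = ρⁿ
P(N ≥ 1) = 0.6260^1
P(N ≥ 1) = 0.6260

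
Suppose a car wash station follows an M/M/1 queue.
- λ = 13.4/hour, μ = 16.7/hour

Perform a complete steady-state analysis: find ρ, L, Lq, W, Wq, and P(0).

Step 1: ρ = λ/μ = 13.4/16.7 = 0.8024
Step 2: L = λ/(μ-λ) = 13.4/3.30 = 4.0606
Step 3: Lq = λ²/(μ(μ-λ)) = 179.56/(16.7×3.30) = 3.2582
Step 4: W = 1/(μ-λ) = 1/3.30 = 0.30303
Step 5: Wq = λ/(μ(μ-λ)) = 13.4/(16.7×3.30) = 0.2432
Step 6: P(0) = 1-ρ = 0.1976
Verify: L = λW = 13.4×0.30303 = 4.0606 ✔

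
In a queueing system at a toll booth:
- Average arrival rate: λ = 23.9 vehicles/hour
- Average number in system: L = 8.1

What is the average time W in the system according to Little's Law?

Little's Law: L = λW, so W = L/λ
W = 8.1/23.9 = 0.3389 hours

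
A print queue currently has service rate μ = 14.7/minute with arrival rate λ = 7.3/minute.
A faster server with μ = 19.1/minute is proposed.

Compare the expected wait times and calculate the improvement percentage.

System 1: ρ₁ = 7.3/14.7 = 0.4966, W₁ = 1/(14.7-7.3) = 0.13514
System 2: ρ₂ = 7.3/19.1 = 0.3822, W₂ = 1/(19.1-7.3) = 0.084746
Improvement: (W₁-W₂)/W₁ = (0.13514-0.084746)/0.13514 = 37.29%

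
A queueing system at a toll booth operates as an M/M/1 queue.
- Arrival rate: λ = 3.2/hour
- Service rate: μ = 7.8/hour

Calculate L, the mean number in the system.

ρ = λ/μ = 3.2/7.8 = 0.4103
For M/M/1: L = λ/(μ-λ)
L = 3.2/(7.8-3.2) = 3.2/4.60
L = 0.6957 vehicles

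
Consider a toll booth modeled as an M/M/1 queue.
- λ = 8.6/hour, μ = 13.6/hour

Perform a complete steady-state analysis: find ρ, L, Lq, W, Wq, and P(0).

Step 1: ρ = λ/μ = 8.6/13.6 = 0.6324
Step 2: L = λ/(μ-λ) = 8.6/5.00 = 1.7200
Step 3: Lq = λ²/(μ(μ-λ)) = 73.96/(13.6×5.00) = 1.0876
Step 4: W = 1/(μ-λ) = 1/5.00 = 0.2000
Step 5: Wq = λ/(μ(μ-λ)) = 8.6/(13.6×5.00) = 0.1265
Step 6: P(0) = 1-ρ = 0.3676
Verify: L = λW = 8.6×0.2000 = 1.7200 ✔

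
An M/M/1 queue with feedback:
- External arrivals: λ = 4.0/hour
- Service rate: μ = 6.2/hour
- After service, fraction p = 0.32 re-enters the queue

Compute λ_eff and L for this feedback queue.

Effective arrival rate: λ_eff = λ/(1-p) = 4.0/(1-0.32) = 4.0/0.68 = 5.882353
ρ = λ_eff/μ = 5.882353/6.2 = 0.9487666
L = ρ/(1-ρ) = 0.9487666/(1-0.9487666) = 18.5185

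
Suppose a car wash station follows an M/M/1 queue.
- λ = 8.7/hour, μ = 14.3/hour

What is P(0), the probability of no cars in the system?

ρ = λ/μ = 8.7/14.3 = 0.6084
P(0) = 1 - ρ = 1 - 0.6084 = 0.3916
The server is idle 39.16% of the time.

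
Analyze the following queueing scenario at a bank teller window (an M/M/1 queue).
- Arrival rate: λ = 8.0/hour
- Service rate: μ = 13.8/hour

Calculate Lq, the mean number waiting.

ρ = λ/μ = 8.0/13.8 = 0.5797
For M/M/1: Lq = λ²/(μ(μ-λ))
Lq = 64.00/(13.8 × 5.80)
Lq = 0.7996 transactions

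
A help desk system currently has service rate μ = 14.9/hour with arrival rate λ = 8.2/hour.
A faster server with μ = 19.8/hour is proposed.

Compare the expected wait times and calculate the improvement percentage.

System 1: ρ₁ = 8.2/14.9 = 0.5503, W₁ = 1/(14.9-8.2) = 0.14925
System 2: ρ₂ = 8.2/19.8 = 0.4141, W₂ = 1/(19.8-8.2) = 0.086207
Improvement: (W₁-W₂)/W₁ = (0.14925-0.086207)/0.14925 = 42.24%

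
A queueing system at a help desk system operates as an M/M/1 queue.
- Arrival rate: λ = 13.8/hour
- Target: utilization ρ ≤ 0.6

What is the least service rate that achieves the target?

ρ = λ/μ, so μ = λ/ρ
μ ≥ 13.8/0.6 = 23.0000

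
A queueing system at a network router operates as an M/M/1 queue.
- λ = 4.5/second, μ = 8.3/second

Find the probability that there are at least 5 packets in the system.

ρ = λ/μ = 4.5/8.3 = 0.54217
P(N ≥ n) = ρⁿ
P(N ≥ 5) = 0.54217^5
P(N ≥ 5) = 0.04685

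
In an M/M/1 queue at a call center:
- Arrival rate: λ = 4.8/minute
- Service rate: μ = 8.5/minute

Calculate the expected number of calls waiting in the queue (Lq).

ρ = λ/μ = 4.8/8.5 = 0.5647
For M/M/1: Lq = λ²/(μ(μ-λ))
Lq = 23.04/(8.5 × 3.70)
Lq = 0.7326 calls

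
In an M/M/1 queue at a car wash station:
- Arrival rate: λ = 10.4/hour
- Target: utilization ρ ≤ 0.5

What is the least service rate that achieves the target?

ρ = λ/μ, so μ = λ/ρ
μ ≥ 10.4/0.5 = 20.8000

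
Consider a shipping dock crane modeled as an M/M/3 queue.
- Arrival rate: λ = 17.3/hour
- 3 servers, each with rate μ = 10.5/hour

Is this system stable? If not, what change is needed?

Stability requires ρ = λ/(cμ) < 1
ρ = 17.3/(3 × 10.5) = 17.3/31.50 = 0.5492
Since 0.5492 < 1, the system is STABLE.
The servers are busy 54.92% of the time.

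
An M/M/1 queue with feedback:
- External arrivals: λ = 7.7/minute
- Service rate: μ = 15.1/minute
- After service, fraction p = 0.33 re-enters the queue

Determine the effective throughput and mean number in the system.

Effective arrival rate: λ_eff = λ/(1-p) = 7.7/(1-0.33) = 7.7/0.67 = 11.49254
ρ = λ_eff/μ = 11.49254/15.1 = 0.761095
L = ρ/(1-ρ) = 0.761095/(1-0.761095) = 3.1858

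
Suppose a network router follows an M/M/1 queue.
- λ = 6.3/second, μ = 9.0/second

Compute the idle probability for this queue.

ρ = λ/μ = 6.3/9.0 = 0.7000
P(0) = 1 - ρ = 1 - 0.7000 = 0.3000
The server is idle 30.00% of the time.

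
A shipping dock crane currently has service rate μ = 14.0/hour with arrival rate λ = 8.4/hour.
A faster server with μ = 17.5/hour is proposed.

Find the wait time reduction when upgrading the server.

System 1: ρ₁ = 8.4/14.0 = 0.6000, W₁ = 1/(14.0-8.4) = 0.17857
System 2: ρ₂ = 8.4/17.5 = 0.4800, W₂ = 1/(17.5-8.4) = 0.10989
Improvement: (W₁-W₂)/W₁ = (0.17857-0.10989)/0.17857 = 38.46%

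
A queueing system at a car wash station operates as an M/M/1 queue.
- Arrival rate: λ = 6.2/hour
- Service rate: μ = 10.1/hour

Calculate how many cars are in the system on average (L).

ρ = λ/μ = 6.2/10.1 = 0.6139
For M/M/1: L = λ/(μ-λ)
L = 6.2/(10.1-6.2) = 6.2/3.90
L = 1.5897 cars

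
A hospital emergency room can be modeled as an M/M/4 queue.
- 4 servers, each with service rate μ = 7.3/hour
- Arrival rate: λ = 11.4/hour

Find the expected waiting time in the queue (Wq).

Traffic intensity: ρ = λ/(cμ) = 11.4/(4×7.3) = 0.3904
Since ρ = 0.3904 < 1, system is stable.
Offered load a = λ/μ = cρ = 11.4/7.3 = 1.5616
P₀ = [ Σₙ₌₀^3 aⁿ/n! + a^4/(4!(1-ρ)) ]⁻¹
Σ = a^0/0! + a^1/1! + a^2/2! + a^3/3! = 1.0000 + 1.5616 + 1.2194 + 0.6347 = 4.4157
a^4/(4!(1-ρ)) = 5.9474/(24 × 0.6096) = 0.4065
P₀ = 1/(4.4157 + 0.4065) = 0.2074
Lq = P₀·a^4·ρ / (4!(1-ρ)²) = 0.20737 × 5.9474 × 0.39041 / (24 × 0.37160) = 0.05399
Wq = Lq/λ = 0.05399/11.4 = 0.004736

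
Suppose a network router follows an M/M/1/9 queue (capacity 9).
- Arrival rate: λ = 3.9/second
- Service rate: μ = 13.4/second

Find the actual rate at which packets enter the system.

ρ = λ/μ = 3.9/13.4 = 0.29104
P₀ = (1-ρ)/(1-ρ^(K+1)) = (1-0.29104)/(1-0.29104^10) = 0.7090/1.0000 = 0.7090
P_K = P₀×ρ^K = 0.7090 × 0.29104^9 = 0.7090 × 0.00001498 = 0.00001062
λ_eff = λ(1-P_K) = 3.9 × (1 - 0.00001062) = 3.9 × 1.0000 = 3.9000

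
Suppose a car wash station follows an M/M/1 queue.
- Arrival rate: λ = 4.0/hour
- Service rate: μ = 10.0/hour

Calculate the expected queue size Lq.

ρ = λ/μ = 4.0/10.0 = 0.4000
For M/M/1: Lq = λ²/(μ(μ-λ))
Lq = 16.00/(10.0 × 6.00)
Lq = 0.2667 cars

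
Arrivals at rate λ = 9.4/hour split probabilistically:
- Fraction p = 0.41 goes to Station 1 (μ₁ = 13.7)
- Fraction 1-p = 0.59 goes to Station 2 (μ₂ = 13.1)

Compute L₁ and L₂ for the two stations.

Effective rates: λ₁ = 9.4×0.41 = 3.854, λ₂ = 9.4×0.59 = 5.546
Station 1: ρ₁ = 3.854/13.7 = 0.2813, L₁ = ρ₁/(1-ρ₁) = 0.2813/(1-0.2813) = 0.3914
Station 2: ρ₂ = 5.546/13.1 = 0.42336, L₂ = ρ₂/(1-ρ₂) = 0.42336/(1-0.42336) = 0.7342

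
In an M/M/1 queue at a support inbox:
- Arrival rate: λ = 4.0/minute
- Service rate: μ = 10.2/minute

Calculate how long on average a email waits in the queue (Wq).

First, compute utilization: ρ = λ/μ = 4.0/10.2 = 0.3922
For M/M/1: Wq = λ/(μ(μ-λ))
Wq = 4.0/(10.2 × (10.2-4.0))
Wq = 4.0/(10.2 × 6.20)
Wq = 0.06325 minutes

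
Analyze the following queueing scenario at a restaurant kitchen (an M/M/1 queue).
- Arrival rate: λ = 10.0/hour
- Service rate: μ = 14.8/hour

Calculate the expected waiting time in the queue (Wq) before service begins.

First, compute utilization: ρ = λ/μ = 10.0/14.8 = 0.6757
For M/M/1: Wq = λ/(μ(μ-λ))
Wq = 10.0/(14.8 × (14.8-10.0))
Wq = 10.0/(14.8 × 4.80)
Wq = 0.1408 hours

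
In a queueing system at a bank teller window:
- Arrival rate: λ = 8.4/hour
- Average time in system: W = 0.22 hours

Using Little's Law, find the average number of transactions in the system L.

Little's Law: L = λW
L = 8.4 × 0.22 = 1.8480 transactions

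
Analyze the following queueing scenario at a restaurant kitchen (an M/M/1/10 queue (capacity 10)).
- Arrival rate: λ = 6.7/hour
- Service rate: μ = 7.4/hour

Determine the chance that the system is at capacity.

ρ = λ/μ = 6.7/7.4 = 0.90541
P₀ = (1-ρ)/(1-ρ^(K+1)) = (1-0.90541)/(1-0.90541^11) = 0.09459/0.6648 = 0.1423
P_K = P₀×ρ^K = 0.14228 × 0.90541^10 = 0.14228 × 0.37021 = 0.05267
Blocking probability = 5.27%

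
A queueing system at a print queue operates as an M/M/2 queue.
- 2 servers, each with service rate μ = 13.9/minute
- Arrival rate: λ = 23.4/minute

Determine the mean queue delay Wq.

Traffic intensity: ρ = λ/(cμ) = 23.4/(2×13.9) = 0.8417
Since ρ = 0.8417 < 1, system is stable.
Offered load a = λ/μ = cρ = 23.4/13.9 = 1.6835
P₀ = [ Σₙ₌₀^1 aⁿ/n! + a^2/(2!(1-ρ)) ]⁻¹
Σ = a^0/0! + a^1/1! = 1.0000 + 1.6835 = 2.6835
a^2/(2!(1-ρ)) = 2.83401/(2 × 0.158273) = 8.9529
P₀ = 1/(2.6835 + 8.9529) = 0.08594
Lq = P₀·a^2·ρ / (2!(1-ρ)²) = 0.08594 × 2.8340 × 0.8417 / (2 × 0.02505) = 4.0918
Wq = Lq/λ = 4.0918/23.4 = 0.1749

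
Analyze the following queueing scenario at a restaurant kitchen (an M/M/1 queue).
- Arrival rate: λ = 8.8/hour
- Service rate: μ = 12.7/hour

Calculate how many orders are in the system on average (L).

ρ = λ/μ = 8.8/12.7 = 0.6929
For M/M/1: L = λ/(μ-λ)
L = 8.8/(12.7-8.8) = 8.8/3.90
L = 2.2564 orders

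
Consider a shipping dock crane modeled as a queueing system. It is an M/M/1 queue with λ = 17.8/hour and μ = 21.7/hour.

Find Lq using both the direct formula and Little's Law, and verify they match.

Method 1 (direct): Lq = λ²/(μ(μ-λ)) = 316.84/(21.7 × 3.90) = 3.7438

Method 2 (Little's Law):
W = 1/(μ-λ) = 1/3.90 = 0.25641
Wq = W - 1/μ = 0.25641 - 0.046083 = 0.210327
Lq = λWq = 17.8 × 0.210327 = 3.7438 ✔ (matches Method 1)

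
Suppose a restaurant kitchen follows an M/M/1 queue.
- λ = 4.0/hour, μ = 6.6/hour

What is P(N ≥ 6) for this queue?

ρ = λ/μ = 4.0/6.6 = 0.60606
P(N ≥ n) = ρⁿ
P(N ≥ 6) = 0.60606^6
P(N ≥ 6) = 0.04956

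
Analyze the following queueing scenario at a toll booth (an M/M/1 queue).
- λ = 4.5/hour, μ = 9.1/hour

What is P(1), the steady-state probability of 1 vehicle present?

ρ = λ/μ = 4.5/9.1 = 0.4945
P(n) = (1-ρ)ρⁿ
P(1) = (1-0.4945) × 0.4945^1
P(1) = 0.5055 × 0.4945
P(1) = 0.2500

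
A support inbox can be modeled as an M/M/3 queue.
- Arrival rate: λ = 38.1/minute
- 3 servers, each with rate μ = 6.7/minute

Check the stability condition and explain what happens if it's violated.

Stability requires ρ = λ/(cμ) < 1
ρ = 38.1/(3 × 6.7) = 38.1/20.10 = 1.8955
Since 1.8955 ≥ 1, the system is UNSTABLE.
Need c > λ/μ = 38.1/6.7 = 5.69.
Minimum servers needed: c = 6.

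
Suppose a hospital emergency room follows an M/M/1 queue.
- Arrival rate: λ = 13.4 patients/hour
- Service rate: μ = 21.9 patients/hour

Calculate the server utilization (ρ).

Server utilization: ρ = λ/μ
ρ = 13.4/21.9 = 0.6119
The server is busy 61.19% of the time.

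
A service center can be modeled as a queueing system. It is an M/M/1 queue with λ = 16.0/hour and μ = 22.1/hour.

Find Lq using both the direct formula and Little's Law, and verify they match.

Method 1 (direct): Lq = λ²/(μ(μ-λ)) = 256.00/(22.1 × 6.10) = 1.8990

Method 2 (Little's Law):
W = 1/(μ-λ) = 1/6.10 = 0.163934
Wq = W - 1/μ = 0.163934 - 0.0452489 = 0.11869
Lq = λWq = 16.0 × 0.11869 = 1.8990 ✔ (matches Method 1)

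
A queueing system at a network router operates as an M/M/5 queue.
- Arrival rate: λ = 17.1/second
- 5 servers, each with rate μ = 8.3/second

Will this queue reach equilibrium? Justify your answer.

Stability requires ρ = λ/(cμ) < 1
ρ = 17.1/(5 × 8.3) = 17.1/41.50 = 0.4120
Since 0.4120 < 1, the system is STABLE.
The servers are busy 41.20% of the time.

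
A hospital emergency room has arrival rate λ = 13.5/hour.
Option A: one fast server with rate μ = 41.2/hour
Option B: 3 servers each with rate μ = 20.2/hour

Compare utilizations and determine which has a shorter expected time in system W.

Option A: single server μ = 41.2 (M/M/1)
  ρ_A = 13.5/41.2 = 0.3277
  W_A = 1/(μ-λ) = 1/(41.2-13.5) = 1/27.70 = 0.03610

Option B: 3 servers μ = 20.2 (M/M/3)
  ρ_B = λ/(cμ) = 13.5/(3×20.2) = 0.2228
  Offered load a = λ/μ = cρ = 13.5/20.2 = 0.6683
  P₀ = [ Σₙ₌₀^2 aⁿ/n! + a^3/(3!(1-ρ)) ]⁻¹
  Σ = a^0/0! + a^1/1! + a^2/2! = 1.0000 + 0.6683 + 0.2233 = 1.8916
  a^3/(3!(1-ρ)) = 0.2985/(6 × 0.7772) = 0.06401
  P₀ = 1/(1.8916 + 0.06401) = 0.5113
  Lq = P₀·a^3·ρ / (3!(1-ρ)²) = 0.51134 × 0.29850 × 0.22277 / (6 × 0.60408) = 0.009381
  Wq_B = Lq/λ = 0.0093814/13.5 = 0.00069492
  W_B = Wq_B + 1/μ = 0.00069492 + 0.049505 = 0.05020

Since W_A = 0.03610 < W_B = 0.05020, Option A (single fast server) has the shorter time in system.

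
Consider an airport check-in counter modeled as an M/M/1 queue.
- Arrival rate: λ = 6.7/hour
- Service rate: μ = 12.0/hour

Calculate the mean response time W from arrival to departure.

First, compute utilization: ρ = λ/μ = 6.7/12.0 = 0.5583
For M/M/1: W = 1/(μ-λ)
W = 1/(12.0-6.7) = 1/5.30
W = 0.1887 hours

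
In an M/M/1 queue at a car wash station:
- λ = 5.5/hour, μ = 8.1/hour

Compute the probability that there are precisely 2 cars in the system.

ρ = λ/μ = 5.5/8.1 = 0.6790
P(n) = (1-ρ)ρⁿ
P(2) = (1-0.6790) × 0.6790^2
P(2) = 0.3210 × 0.4610
P(2) = 0.1480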